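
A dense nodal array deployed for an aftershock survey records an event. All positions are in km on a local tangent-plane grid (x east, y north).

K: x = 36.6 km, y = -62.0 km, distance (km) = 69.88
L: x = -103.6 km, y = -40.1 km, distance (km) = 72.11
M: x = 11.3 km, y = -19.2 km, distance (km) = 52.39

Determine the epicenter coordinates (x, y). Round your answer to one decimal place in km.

Circle about each station: (x − 36.6)² + (y + 62.0)² = 69.88²; (x + 103.6)² + (y + 40.1)² = 72.11²; (x − 11.3)² + (y + 19.2)² = 52.39².
Subtracting the K equation from the L and M equations removes the quadratic terms:
-280.4 x + 43.8 y = 6840.77
-50.6 x + 85.6 y = -2548.73
Solving the 2×2 system: x ≈ -32.0, y ≈ -48.7 km.

x ≈ -32.0 km, y ≈ -48.7 km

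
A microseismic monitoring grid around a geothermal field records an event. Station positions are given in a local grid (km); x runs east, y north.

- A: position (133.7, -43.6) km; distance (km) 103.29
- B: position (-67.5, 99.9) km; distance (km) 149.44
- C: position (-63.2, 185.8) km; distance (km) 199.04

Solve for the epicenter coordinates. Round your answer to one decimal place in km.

Circle about each station: (x − 133.7)² + (y + 43.6)² = 103.29²; (x + 67.5)² + (y − 99.9)² = 149.44²; (x + 63.2)² + (y − 185.8)² = 199.04².
Subtracting the A equation from the B and C equations removes the quadratic terms:
-402.4 x + 287.0 y = -16903.88
-393.8 x + 458.8 y = -10208.87
Solving the 2×2 system: x ≈ 67.4, y ≈ 35.6 km.
Check against A (with the unrounded x, y): √((x − 133.7)²+(y + 43.6)²) = 103.29 ≈ 103.29 km. ✓

67.4 km east, 35.6 km north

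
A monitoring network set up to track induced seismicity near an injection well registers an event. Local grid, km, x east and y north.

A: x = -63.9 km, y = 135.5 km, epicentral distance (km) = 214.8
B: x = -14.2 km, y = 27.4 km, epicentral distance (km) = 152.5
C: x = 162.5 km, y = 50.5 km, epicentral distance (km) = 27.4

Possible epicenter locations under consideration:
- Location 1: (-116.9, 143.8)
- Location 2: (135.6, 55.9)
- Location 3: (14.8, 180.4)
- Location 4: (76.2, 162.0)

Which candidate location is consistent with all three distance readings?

Location 2

For each candidate, compare |candidate − station| to the reported distance:
Location 1: residuals A 161.2, B 2.7, C 267.2 → max 267.2 km
Location 2: residuals A 0.0, B 0.0, C 0.0 → max 0.0 km
Location 3: residuals A 124.2, B 3.2, C 169.3 → max 169.3 km
Location 4: residuals A 72.2, B 9.6, C 113.6 → max 113.6 km
Only Location 2 has all residuals ≈ 0.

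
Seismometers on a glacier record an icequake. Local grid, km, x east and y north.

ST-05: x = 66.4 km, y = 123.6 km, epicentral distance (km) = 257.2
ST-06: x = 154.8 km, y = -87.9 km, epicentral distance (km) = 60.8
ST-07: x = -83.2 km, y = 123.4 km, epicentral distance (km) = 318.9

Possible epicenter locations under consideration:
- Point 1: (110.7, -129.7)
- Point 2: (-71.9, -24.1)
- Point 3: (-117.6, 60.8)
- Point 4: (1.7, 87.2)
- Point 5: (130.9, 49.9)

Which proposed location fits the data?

Point 1

For each candidate, compare |candidate − station| to the reported distance:
Point 1: residuals ST-05 0.1, ST-06 0.0, ST-07 0.1 → max 0.1 km
Point 2: residuals ST-05 54.9, ST-06 174.7, ST-07 171.0 → max 174.7 km
Point 3: residuals ST-05 62.8, ST-06 249.5, ST-07 247.5 → max 249.5 km
Point 4: residuals ST-05 183.0, ST-06 171.8, ST-07 226.6 → max 226.6 km
Point 5: residuals ST-05 159.3, ST-06 79.1, ST-07 92.5 → max 159.3 km
Only Point 1 has all residuals ≈ 0.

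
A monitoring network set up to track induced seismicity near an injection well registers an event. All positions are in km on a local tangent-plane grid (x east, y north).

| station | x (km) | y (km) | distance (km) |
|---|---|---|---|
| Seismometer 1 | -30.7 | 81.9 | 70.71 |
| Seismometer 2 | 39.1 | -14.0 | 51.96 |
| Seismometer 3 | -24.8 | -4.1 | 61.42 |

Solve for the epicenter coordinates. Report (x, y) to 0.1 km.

x ≈ 22.4 km, y ≈ 35.2 km

Circle about each station: (x + 30.7)² + (y − 81.9)² = 70.71²; (x − 39.1)² + (y + 14.0)² = 51.96²; (x + 24.8)² + (y + 4.1)² = 61.42².
Subtracting the Seismometer 1 equation from the Seismometer 2 and Seismometer 3 equations removes the quadratic terms:
139.6 x − 191.8 y = -3625.23
11.8 x − 172.0 y = -5790.76
Solving the 2×2 system: x ≈ 22.4, y ≈ 35.2 km.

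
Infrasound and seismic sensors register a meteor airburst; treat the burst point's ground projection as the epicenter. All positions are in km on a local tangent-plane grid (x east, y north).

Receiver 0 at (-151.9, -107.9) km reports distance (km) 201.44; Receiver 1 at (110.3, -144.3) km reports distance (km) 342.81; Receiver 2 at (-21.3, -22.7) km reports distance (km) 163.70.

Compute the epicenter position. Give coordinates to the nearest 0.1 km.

x ≈ -137.1 km, y ≈ 93.0 km

Circle about each station: (x + 151.9)² + (y + 107.9)² = 201.44²; (x − 110.3)² + (y + 144.3)² = 342.81²; (x + 21.3)² + (y + 22.7)² = 163.70².
Subtracting the Receiver 0 equation from the Receiver 1 and Receiver 2 equations removes the quadratic terms:
524.4 x − 72.8 y = -78668.06
261.2 x + 170.4 y = -19966.66
Solving the 2×2 system: x ≈ -137.1, y ≈ 93.0 km.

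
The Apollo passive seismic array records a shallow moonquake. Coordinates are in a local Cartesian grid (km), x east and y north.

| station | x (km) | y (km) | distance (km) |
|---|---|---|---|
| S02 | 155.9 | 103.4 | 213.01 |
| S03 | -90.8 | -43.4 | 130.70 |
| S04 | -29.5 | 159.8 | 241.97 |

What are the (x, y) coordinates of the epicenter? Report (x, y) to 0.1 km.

(36.5, -73.0)

Circle about each station: (x − 155.9)² + (y − 103.4)² = 213.01²; (x + 90.8)² + (y + 43.4)² = 130.70²; (x + 29.5)² + (y − 159.8)² = 241.97².
Subtracting the S02 equation from the S03 and S04 equations removes the quadratic terms:
-493.4 x − 293.6 y = 3422.60
-370.8 x + 112.8 y = -21766.30
Solving the 2×2 system: x ≈ 36.5, y ≈ -73.0 km.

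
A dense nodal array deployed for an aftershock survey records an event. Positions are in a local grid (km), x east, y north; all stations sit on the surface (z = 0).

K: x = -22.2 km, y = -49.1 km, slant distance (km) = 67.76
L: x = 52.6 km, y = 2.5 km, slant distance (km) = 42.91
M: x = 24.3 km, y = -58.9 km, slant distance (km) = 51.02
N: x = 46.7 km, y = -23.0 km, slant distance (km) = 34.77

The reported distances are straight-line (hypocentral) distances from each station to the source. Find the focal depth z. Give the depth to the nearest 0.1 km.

Each station gives a sphere (x−x_i)² + (y−y_i)² + z² = d_i² (stations at z=0).
Subtracting the K sphere from L and M: z² cancels, leaving linear equations in x and y:
149.6 x + 103.2 y = 2619.51
93.0 x − 19.6 y = 3144.43
Solving: x ≈ 29.996, y ≈ -18.100 km (keep extra digits for the depth step; rounded: 30.0, -18.1).
Then from the K sphere: z² = 67.76² − (x + 22.2)² − (y + 49.1)² with x = 29.996, y = -18.100, so z ≈ 30.100 ≈ 30.1 km.

30.1 km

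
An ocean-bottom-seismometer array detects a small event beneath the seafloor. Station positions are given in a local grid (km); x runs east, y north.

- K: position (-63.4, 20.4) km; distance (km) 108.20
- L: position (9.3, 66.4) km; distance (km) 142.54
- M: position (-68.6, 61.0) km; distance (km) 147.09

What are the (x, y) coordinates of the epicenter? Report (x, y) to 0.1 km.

Circle about each station: (x + 63.4)² + (y − 20.4)² = 108.20²; (x − 9.3)² + (y − 66.4)² = 142.54²; (x + 68.6)² + (y − 61.0)² = 147.09².
Subtracting the K equation from the L and M equations removes the quadratic terms:
145.4 x + 92.0 y = -8550.68
-10.4 x + 81.2 y = -5936.99
Solving the 2×2 system: x ≈ -11.6, y ≈ -74.6 km.
Check against K (with the unrounded x, y): √((x + 63.4)²+(y − 20.4)²) = 108.20 ≈ 108.20 km. ✓

(-11.6, -74.6)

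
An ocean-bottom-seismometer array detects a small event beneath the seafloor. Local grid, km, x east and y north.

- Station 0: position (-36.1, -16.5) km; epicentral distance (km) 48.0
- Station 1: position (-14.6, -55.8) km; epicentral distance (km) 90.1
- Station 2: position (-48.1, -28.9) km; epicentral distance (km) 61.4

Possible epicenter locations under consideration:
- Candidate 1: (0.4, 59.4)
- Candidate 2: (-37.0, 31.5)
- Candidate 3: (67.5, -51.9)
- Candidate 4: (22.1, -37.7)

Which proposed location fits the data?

For each candidate, compare |candidate − station| to the reported distance:
Candidate 1: residuals Station 0 36.2, Station 1 26.1, Station 2 39.3 → max 39.3 km
Candidate 2: residuals Station 0 0.0, Station 1 0.0, Station 2 0.0 → max 0.0 km
Candidate 3: residuals Station 0 61.5, Station 1 7.9, Station 2 56.5 → max 61.5 km
Candidate 4: residuals Station 0 13.9, Station 1 49.2, Station 2 9.3 → max 49.2 km
Only Candidate 2 has all residuals ≈ 0.

Candidate 2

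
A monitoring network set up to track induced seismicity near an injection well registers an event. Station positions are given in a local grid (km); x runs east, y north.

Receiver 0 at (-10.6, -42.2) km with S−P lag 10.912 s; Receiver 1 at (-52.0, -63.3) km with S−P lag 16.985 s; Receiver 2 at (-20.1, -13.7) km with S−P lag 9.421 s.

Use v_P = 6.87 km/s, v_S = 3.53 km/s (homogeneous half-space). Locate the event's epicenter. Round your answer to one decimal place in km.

Distance from S−P lag: d = Δt · v_P v_S / (v_P − v_S) = Δt · (6.87·3.53)/(6.87−3.53) ≈ 7.2608·Δt.
So d_Receiver 0 = 79.23, d_Receiver 1 = 123.32, d_Receiver 2 = 68.40 km.
Circle about each station: (x + 10.6)² + (y + 42.2)² = 79.23²; (x + 52.0)² + (y + 63.3)² = 123.32²; (x + 20.1)² + (y + 13.7)² = 68.40².
Subtracting the Receiver 0 equation from the Receiver 1 and Receiver 2 equations removes the quadratic terms:
-82.8 x − 42.2 y = -4112.74
-19.0 x + 57.0 y = 297.33
Solving the 2×2 system: x ≈ 40.2, y ≈ 18.6 km.

x ≈ 40.2 km, y ≈ 18.6 km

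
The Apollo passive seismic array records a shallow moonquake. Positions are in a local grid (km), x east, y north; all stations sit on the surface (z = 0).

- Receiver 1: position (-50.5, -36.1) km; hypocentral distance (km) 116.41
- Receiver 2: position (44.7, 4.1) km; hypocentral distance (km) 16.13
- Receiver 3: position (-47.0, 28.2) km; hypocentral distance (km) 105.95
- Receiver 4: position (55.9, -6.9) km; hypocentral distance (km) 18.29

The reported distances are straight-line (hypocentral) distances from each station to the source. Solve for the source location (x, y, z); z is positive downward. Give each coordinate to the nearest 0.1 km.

x ≈ 56.6 km, y ≈ 8.4 km, depth ≈ 10.0 km

Each station gives a sphere (x−x_i)² + (y−y_i)² + z² = d_i² (stations at z=0).
Subtracting the Receiver 1 sphere from Receiver 2 and Receiver 3: z² cancels, leaving linear equations in x and y:
190.4 x + 80.4 y = 11452.55
7.0 x + 128.6 y = 1476.67
Solving: x ≈ 56.602, y ≈ 8.402 km (keep extra digits for the depth step; rounded: 56.6, 8.4).
Then from the Receiver 1 sphere: z² = 116.41² − (x + 50.5)² − (y + 36.1)² with x = 56.602, y = 8.402, so z ≈ 10.001 ≈ 10.0 km.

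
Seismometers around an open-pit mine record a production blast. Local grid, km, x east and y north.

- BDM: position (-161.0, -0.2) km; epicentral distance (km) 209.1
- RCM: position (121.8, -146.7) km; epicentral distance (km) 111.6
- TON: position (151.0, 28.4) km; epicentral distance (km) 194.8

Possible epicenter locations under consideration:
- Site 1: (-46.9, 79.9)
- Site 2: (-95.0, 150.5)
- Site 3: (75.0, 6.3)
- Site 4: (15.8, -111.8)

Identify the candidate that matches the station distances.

For each candidate, compare |candidate − station| to the reported distance:
Site 1: residuals BDM 69.7, RCM 170.9, TON 9.7 → max 170.9 km
Site 2: residuals BDM 44.6, RCM 256.3, TON 79.8 → max 256.3 km
Site 3: residuals BDM 27.0, RCM 48.4, TON 115.7 → max 115.7 km
Site 4: residuals BDM 0.0, RCM 0.0, TON 0.0 → max 0.0 km
Only Site 4 has all residuals ≈ 0.

Site 4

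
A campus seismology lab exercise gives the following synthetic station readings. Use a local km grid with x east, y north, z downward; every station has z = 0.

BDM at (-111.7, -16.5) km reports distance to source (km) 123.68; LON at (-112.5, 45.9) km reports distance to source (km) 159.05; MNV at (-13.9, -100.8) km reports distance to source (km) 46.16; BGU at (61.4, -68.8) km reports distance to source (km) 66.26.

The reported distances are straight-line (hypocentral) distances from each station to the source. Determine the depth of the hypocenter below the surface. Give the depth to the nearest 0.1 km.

z ≈ 24.2 km

Each station gives a sphere (x−x_i)² + (y−y_i)² + z² = d_i² (stations at z=0).
Subtracting the BDM sphere from LON and MNV: z² cancels, leaving linear equations in x and y:
-1.6 x + 124.8 y = -7986.24
195.6 x − 168.6 y = 10770.71
Solving: x ≈ -0.095, y ≈ -63.994 km (keep extra digits for the depth step; rounded: -0.1, -64.0).
Then from the BDM sphere: z² = 123.68² − (x + 111.7)² − (y + 16.5)² with x = -0.095, y = -63.994, so z ≈ 24.195 ≈ 24.2 km.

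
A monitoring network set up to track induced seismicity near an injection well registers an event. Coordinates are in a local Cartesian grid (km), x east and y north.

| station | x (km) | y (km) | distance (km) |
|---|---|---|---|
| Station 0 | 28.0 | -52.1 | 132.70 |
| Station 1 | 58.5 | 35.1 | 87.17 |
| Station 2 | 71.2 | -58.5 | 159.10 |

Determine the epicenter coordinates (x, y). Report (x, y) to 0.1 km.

-20.8 km east, 71.3 km north

Circle about each station: (x − 28.0)² + (y + 52.1)² = 132.70²; (x − 58.5)² + (y − 35.1)² = 87.17²; (x − 71.2)² + (y + 58.5)² = 159.10².
Subtracting pairs of circle equations eliminates x²+y² and gives linear equations (the radical axes):
61.0 x + 174.4 y = 11166.53
86.4 x − 12.8 y = -2710.24
Solving the 2×2 system: x ≈ -20.8, y ≈ 71.3 km.
Check against Station 0 (with the unrounded x, y): √((x − 28.0)²+(y + 52.1)²) = 132.71 ≈ 132.70 km. ✓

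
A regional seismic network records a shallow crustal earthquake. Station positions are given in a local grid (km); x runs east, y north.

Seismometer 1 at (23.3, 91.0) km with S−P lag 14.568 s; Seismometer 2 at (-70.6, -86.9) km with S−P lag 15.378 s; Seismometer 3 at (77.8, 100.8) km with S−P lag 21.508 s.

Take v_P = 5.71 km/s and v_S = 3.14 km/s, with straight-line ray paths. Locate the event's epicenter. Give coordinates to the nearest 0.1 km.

Distance from S−P lag: d = Δt · v_P v_S / (v_P − v_S) = Δt · (5.71·3.14)/(5.71−3.14) ≈ 6.9764·Δt.
So d_Seismometer 1 = 101.63, d_Seismometer 2 = 107.28, d_Seismometer 3 = 150.05 km.
Circle about each station: (x − 23.3)² + (y − 91.0)² = 101.63²; (x + 70.6)² + (y + 86.9)² = 107.28²; (x − 77.8)² + (y − 100.8)² = 150.05².
Subtracting pairs of circle equations eliminates x²+y² and gives linear equations (the radical axes):
-187.8 x − 355.8 y = 2531.74
109.0 x + 19.6 y = -4796.76
Solving the 2×2 system: x ≈ -47.2, y ≈ 17.8 km.

(-47.2, 17.8)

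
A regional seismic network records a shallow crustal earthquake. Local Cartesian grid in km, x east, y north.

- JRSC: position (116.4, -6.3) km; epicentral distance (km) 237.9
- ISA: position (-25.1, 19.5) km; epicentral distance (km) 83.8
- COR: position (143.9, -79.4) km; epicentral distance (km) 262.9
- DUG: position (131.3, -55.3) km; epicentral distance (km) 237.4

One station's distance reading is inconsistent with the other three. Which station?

Solve using three stations at a time. Using ISA, COR, DUG (subtract circle equations pairwise → linear system) gives (x, y) ≈ (-48.1, 100.2).
Distances from that point to each station vs reported:
  JRSC: calculated 196.0 vs reported 237.9 → residual 41.9 km
  ISA: calculated 83.9 vs reported 83.8 → residual 0.1 km
  COR: calculated 262.9 vs reported 262.9 → residual 0.0 km
  DUG: calculated 237.5 vs reported 237.4 → residual 0.1 km
ISA, COR, DUG are mutually consistent (residuals ≈ 0); JRSC is off by 41.9 km.

JRSC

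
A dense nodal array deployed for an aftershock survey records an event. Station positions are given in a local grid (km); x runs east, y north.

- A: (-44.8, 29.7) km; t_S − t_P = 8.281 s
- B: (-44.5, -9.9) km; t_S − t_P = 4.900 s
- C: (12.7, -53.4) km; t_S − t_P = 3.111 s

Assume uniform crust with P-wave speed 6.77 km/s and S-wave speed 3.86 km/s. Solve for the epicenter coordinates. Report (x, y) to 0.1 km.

Distance from S−P lag: d = Δt · v_P v_S / (v_P − v_S) = Δt · (6.77·3.86)/(6.77−3.86) ≈ 8.9801·Δt.
So d_A = 74.36, d_B = 44.00, d_C = 27.94 km.
Circle about each station: (x + 44.8)² + (y − 29.7)² = 74.36²; (x + 44.5)² + (y + 9.9)² = 44.00²; (x − 12.7)² + (y + 53.4)² = 27.94².
Subtracting pairs of circle equations eliminates x²+y² and gives linear equations (the radical axes):
0.6 x − 79.2 y = 2782.54
115.0 x − 166.2 y = 4872.49
Solving the 2×2 system: x ≈ -8.5, y ≈ -35.2 km.

-8.5 km east, -35.2 km north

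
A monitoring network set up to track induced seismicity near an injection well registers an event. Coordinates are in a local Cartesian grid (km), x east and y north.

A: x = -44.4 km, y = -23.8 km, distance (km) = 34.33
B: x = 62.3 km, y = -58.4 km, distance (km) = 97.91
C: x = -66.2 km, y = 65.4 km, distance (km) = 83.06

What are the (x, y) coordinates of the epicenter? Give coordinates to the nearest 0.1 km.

Circle about each station: (x + 44.4)² + (y + 23.8)² = 34.33²; (x − 62.3)² + (y + 58.4)² = 97.91²; (x + 66.2)² + (y − 65.4)² = 83.06².
Subtracting the A equation from the B and C equations removes the quadratic terms:
213.4 x − 69.2 y = -3653.77
-43.6 x + 178.4 y = 401.39
Solving the 2×2 system: x ≈ -17.8, y ≈ -2.1 km.
Check against A (with the unrounded x, y): √((x + 44.4)²+(y + 23.8)²) = 34.33 ≈ 34.33 km. ✓

(-17.8, -2.1)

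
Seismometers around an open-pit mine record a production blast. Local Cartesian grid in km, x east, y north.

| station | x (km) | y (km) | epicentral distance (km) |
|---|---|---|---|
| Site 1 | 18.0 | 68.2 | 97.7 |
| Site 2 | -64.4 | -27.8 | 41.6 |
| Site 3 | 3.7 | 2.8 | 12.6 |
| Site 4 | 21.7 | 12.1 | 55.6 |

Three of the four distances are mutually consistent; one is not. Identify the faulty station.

Site 3

Solve using three stations at a time. Using Site 1, Site 2, Site 4 (subtract circle equations pairwise → linear system) gives (x, y) ≈ (-23.5, -20.2).
Distances from that point to each station vs reported:
  Site 1: calculated 97.7 vs reported 97.7 → residual 0.0 km
  Site 2: calculated 41.6 vs reported 41.6 → residual 0.0 km
  Site 3: calculated 35.7 vs reported 12.6 → residual 23.1 km
  Site 4: calculated 55.6 vs reported 55.6 → residual 0.0 km
Site 1, Site 2, Site 4 are mutually consistent (residuals ≈ 0); Site 3 is off by 23.1 km.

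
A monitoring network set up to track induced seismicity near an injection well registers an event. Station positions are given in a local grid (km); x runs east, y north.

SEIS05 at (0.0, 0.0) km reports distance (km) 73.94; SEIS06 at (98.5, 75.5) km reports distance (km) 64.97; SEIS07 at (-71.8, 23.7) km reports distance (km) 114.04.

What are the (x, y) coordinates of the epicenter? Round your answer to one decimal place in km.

Circle about each station: x² + y² = 73.94²; (x − 98.5)² + (y − 75.5)² = 64.97²; (x + 71.8)² + (y − 23.7)² = 114.04².
Subtracting pairs of circle equations eliminates x²+y² and gives linear equations (the radical axes):
197.0 x + 151.0 y = 16648.52
-143.6 x + 47.4 y = -1821.07
Solving the 2×2 system: x ≈ 34.3, y ≈ 65.5 km.
Check against SEIS05 (with the unrounded x, y): √(x²+y²) = 73.94 ≈ 73.94 km. ✓

(34.3, 65.5)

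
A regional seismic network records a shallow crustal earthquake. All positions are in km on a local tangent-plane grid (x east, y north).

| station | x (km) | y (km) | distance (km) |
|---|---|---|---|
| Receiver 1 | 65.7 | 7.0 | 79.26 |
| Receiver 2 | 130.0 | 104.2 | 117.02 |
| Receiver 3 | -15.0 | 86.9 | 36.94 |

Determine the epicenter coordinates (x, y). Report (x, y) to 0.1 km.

Circle about each station: (x − 65.7)² + (y − 7.0)² = 79.26²; (x − 130.0)² + (y − 104.2)² = 117.02²; (x + 15.0)² + (y − 86.9)² = 36.94².
Subtracting the Receiver 1 equation from the Receiver 2 and Receiver 3 equations removes the quadratic terms:
128.6 x + 194.4 y = 15980.62
-161.4 x + 159.8 y = 8328.70
Solving the 2×2 system: x ≈ 18.0, y ≈ 70.3 km.
Check against Receiver 1 (with the unrounded x, y): √((x − 65.7)²+(y − 7.0)²) = 79.26 ≈ 79.26 km. ✓

x ≈ 18.0 km, y ≈ 70.3 km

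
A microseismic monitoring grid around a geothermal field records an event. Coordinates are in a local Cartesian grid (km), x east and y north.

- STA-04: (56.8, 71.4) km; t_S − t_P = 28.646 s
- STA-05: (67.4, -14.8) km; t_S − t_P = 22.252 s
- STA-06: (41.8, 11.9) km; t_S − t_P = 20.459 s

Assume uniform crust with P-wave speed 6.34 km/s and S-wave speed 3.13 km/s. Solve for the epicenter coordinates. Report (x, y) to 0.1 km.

(-62.8, -59.2)

Distance from S−P lag: d = Δt · v_P v_S / (v_P − v_S) = Δt · (6.34·3.13)/(6.34−3.13) ≈ 6.1820·Δt.
So d_STA-04 = 177.09, d_STA-05 = 137.56, d_STA-06 = 126.48 km.
Circle about each station: (x − 56.8)² + (y − 71.4)² = 177.09²; (x − 67.4)² + (y + 14.8)² = 137.56²; (x − 41.8)² + (y − 11.9)² = 126.48².
Subtracting the STA-04 equation from the STA-05 and STA-06 equations removes the quadratic terms:
21.2 x − 172.4 y = 8875.71
-30.0 x − 119.0 y = 8928.33
Solving the 2×2 system: x ≈ -62.8, y ≈ -59.2 km.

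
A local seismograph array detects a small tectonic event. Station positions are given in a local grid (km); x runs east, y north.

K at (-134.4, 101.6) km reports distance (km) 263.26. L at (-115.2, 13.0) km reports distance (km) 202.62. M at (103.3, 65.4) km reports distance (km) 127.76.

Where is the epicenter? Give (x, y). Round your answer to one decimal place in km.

Circle about each station: (x + 134.4)² + (y − 101.6)² = 263.26²; (x + 115.2)² + (y − 13.0)² = 202.62²; (x − 103.3)² + (y − 65.4)² = 127.76².
Subtracting pairs of circle equations eliminates x²+y² and gives linear equations (the radical axes):
38.4 x − 177.2 y = 13305.08
475.4 x − 72.4 y = 39545.34
Solving the 2×2 system: x ≈ 74.2, y ≈ -59.0 km.

74.2 km east, -59.0 km north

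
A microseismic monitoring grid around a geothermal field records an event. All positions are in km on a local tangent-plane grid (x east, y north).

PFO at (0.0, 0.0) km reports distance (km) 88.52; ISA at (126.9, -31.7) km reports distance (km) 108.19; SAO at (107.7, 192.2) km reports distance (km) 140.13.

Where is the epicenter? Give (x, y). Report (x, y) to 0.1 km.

(66.7, 58.2)

Circle about each station: x² + y² = 88.52²; (x − 126.9)² + (y + 31.7)² = 108.19²; (x − 107.7)² + (y − 192.2)² = 140.13².
Subtracting the PFO equation from the ISA and SAO equations removes the quadratic terms:
253.8 x − 63.4 y = 13239.21
215.4 x + 384.4 y = 36739.50
Solving the 2×2 system: x ≈ 66.7, y ≈ 58.2 km.
Check against PFO (with the unrounded x, y): √(x²+y²) = 88.52 ≈ 88.52 km. ✓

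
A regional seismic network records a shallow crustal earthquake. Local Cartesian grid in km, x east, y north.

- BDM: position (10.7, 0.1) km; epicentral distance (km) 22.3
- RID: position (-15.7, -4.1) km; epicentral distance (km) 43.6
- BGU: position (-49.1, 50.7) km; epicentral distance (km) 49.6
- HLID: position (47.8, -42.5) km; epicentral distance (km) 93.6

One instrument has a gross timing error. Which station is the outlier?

BDM

Solve using three stations at a time. Using RID, BGU, HLID (subtract circle equations pairwise → linear system) gives (x, y) ≈ (-1.5, 37.0).
Distances from that point to each station vs reported:
  BDM: calculated 38.9 vs reported 22.3 → residual 16.6 km
  RID: calculated 43.5 vs reported 43.6 → residual 0.1 km
  BGU: calculated 49.5 vs reported 49.6 → residual 0.1 km
  HLID: calculated 93.6 vs reported 93.6 → residual 0.0 km
RID, BGU, HLID are mutually consistent (residuals ≈ 0); BDM is off by 16.6 km.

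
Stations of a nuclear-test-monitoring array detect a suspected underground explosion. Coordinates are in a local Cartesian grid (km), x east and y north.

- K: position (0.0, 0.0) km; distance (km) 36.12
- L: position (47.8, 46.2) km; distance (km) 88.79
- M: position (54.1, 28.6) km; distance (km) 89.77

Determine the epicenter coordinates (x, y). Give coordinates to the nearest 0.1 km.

Circle about each station: x² + y² = 36.12²; (x − 47.8)² + (y − 46.2)² = 88.79²; (x − 54.1)² + (y − 28.6)² = 89.77².
Subtracting pairs of circle equations eliminates x²+y² and gives linear equations (the radical axes):
95.6 x + 92.4 y = -2159.73
108.2 x + 57.2 y = -3009.23
Solving the 2×2 system: x ≈ -34.1, y ≈ 11.9 km.
Check against K (with the unrounded x, y): √(x²+y²) = 36.14 ≈ 36.12 km. ✓

(-34.1, 11.9)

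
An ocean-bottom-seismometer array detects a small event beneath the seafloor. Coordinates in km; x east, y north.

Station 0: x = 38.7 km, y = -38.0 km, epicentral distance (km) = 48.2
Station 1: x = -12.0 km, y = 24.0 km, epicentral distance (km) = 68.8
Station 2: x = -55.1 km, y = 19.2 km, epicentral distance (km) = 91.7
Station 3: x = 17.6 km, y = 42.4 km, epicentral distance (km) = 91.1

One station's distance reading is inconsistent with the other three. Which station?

Station 2

Solve using three stations at a time. Using Station 0, Station 1, Station 3 (subtract circle equations pairwise → linear system) gives (x, y) ≈ (-9.0, -44.7).
Distances from that point to each station vs reported:
  Station 0: calculated 48.2 vs reported 48.2 → residual 0.0 km
  Station 1: calculated 68.8 vs reported 68.8 → residual 0.0 km
  Station 2: calculated 78.8 vs reported 91.7 → residual 12.9 km
  Station 3: calculated 91.1 vs reported 91.1 → residual 0.0 km
Station 0, Station 1, Station 3 are mutually consistent (residuals ≈ 0); Station 2 is off by 12.9 km.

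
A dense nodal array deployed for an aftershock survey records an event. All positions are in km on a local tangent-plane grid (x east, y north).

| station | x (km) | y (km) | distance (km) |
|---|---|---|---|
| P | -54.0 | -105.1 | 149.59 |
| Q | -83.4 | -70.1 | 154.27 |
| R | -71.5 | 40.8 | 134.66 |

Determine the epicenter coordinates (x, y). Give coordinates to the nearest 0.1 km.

Circle about each station: (x + 54.0)² + (y + 105.1)² = 149.59²; (x + 83.4)² + (y + 70.1)² = 154.27²; (x + 71.5)² + (y − 40.8)² = 134.66².
Subtracting pairs of circle equations eliminates x²+y² and gives linear equations (the radical axes):
-58.8 x + 70.0 y = -3514.50
-35.0 x + 291.8 y = -2941.27
Solving the 2×2 system: x ≈ 55.7, y ≈ -3.4 km.
Check against P (with the unrounded x, y): √((x + 54.0)²+(y + 105.1)²) = 149.61 ≈ 149.59 km. ✓

(55.7, -3.4)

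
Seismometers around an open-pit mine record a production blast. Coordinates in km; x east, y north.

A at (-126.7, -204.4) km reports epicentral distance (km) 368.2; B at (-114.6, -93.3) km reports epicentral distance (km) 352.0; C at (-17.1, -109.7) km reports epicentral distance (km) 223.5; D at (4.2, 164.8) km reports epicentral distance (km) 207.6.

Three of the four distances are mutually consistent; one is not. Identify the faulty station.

B

Solve using three stations at a time. Using A, C, D (subtract circle equations pairwise → linear system) gives (x, y) ≈ (159.5, 27.2).
Distances from that point to each station vs reported:
  A: calculated 368.2 vs reported 368.2 → residual 0.0 km
  B: calculated 299.4 vs reported 352.0 → residual 52.6 km
  C: calculated 223.4 vs reported 223.5 → residual 0.1 km
  D: calculated 207.5 vs reported 207.6 → residual 0.1 km
A, C, D are mutually consistent (residuals ≈ 0); B is off by 52.6 km.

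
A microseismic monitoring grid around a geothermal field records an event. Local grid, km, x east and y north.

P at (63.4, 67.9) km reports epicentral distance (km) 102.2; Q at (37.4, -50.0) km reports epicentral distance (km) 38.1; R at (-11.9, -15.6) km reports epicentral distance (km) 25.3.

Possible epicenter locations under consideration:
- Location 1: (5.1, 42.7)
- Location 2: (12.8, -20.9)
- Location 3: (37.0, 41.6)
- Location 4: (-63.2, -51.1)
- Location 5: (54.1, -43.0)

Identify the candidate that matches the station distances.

Location 2

For each candidate, compare |candidate − station| to the reported distance:
Location 1: residuals P 38.7, Q 60.1, R 35.4 → max 60.1 km
Location 2: residuals P 0.0, Q 0.0, R 0.0 → max 0.0 km
Location 3: residuals P 64.9, Q 53.5, R 50.0 → max 64.9 km
Location 4: residuals P 71.5, Q 62.5, R 37.1 → max 71.5 km
Location 5: residuals P 9.1, Q 20.0, R 46.2 → max 46.2 km
Only Location 2 has all residuals ≈ 0.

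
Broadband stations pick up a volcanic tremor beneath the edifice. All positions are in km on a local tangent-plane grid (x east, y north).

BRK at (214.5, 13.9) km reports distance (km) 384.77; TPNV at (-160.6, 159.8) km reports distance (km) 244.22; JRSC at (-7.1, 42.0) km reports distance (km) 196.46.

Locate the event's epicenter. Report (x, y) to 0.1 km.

Circle about each station: (x − 214.5)² + (y − 13.9)² = 384.77²; (x + 160.6)² + (y − 159.8)² = 244.22²; (x + 7.1)² + (y − 42.0)² = 196.46².
Subtracting pairs of circle equations eliminates x²+y² and gives linear equations (the radical axes):
-750.2 x + 291.8 y = 93529.48
-443.2 x + 56.2 y = 65062.37
Solving the 2×2 system: x ≈ -157.5, y ≈ -84.4 km.

-157.5 km east, -84.4 km north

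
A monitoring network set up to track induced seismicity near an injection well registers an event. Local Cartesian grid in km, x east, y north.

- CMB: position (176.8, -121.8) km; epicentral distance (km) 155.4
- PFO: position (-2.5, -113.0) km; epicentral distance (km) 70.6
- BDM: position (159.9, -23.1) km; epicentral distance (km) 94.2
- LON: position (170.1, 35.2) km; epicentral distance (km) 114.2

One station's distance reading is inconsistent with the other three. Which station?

PFO

Solve using three stations at a time. Using CMB, BDM, LON (subtract circle equations pairwise → linear system) gives (x, y) ≈ (66.6, -12.5).
Distances from that point to each station vs reported:
  CMB: calculated 155.2 vs reported 155.4 → residual 0.2 km
  PFO: calculated 122.0 vs reported 70.6 → residual 51.4 km
  BDM: calculated 93.9 vs reported 94.2 → residual 0.3 km
  LON: calculated 113.9 vs reported 114.2 → residual 0.3 km
CMB, BDM, LON are mutually consistent (residuals ≈ 0); PFO is off by 51.4 km.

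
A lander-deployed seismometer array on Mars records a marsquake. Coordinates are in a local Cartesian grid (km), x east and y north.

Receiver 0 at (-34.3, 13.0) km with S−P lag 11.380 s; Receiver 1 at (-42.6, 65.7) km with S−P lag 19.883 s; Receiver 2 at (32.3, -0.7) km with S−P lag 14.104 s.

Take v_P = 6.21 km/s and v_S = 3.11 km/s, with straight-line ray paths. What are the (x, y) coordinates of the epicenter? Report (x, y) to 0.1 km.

(-34.4, -57.9)

Distance from S−P lag: d = Δt · v_P v_S / (v_P − v_S) = Δt · (6.21·3.11)/(6.21−3.11) ≈ 6.2300·Δt.
So d_Receiver 0 = 70.90, d_Receiver 1 = 123.87, d_Receiver 2 = 87.87 km.
Circle about each station: (x + 34.3)² + (y − 13.0)² = 70.90²; (x + 42.6)² + (y − 65.7)² = 123.87²; (x − 32.3)² + (y + 0.7)² = 87.87².
Subtracting the Receiver 0 equation from the Receiver 1 and Receiver 2 equations removes the quadratic terms:
-16.6 x + 105.4 y = -5531.21
133.2 x − 27.4 y = -2996.04
Solving the 2×2 system: x ≈ -34.4, y ≈ -57.9 km.
Check against Receiver 0 (with the unrounded x, y): √((x + 34.3)²+(y − 13.0)²) = 70.90 ≈ 70.90 km. ✓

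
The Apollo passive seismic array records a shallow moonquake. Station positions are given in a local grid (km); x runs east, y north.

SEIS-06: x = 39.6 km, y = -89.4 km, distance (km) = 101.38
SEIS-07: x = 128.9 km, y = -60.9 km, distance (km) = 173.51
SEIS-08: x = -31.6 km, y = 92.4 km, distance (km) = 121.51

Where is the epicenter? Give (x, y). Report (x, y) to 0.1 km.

Circle about each station: (x − 39.6)² + (y + 89.4)² = 101.38²; (x − 128.9)² + (y + 60.9)² = 173.51²; (x + 31.6)² + (y − 92.4)² = 121.51².
Subtracting pairs of circle equations eliminates x²+y² and gives linear equations (the radical axes):
178.6 x + 57.0 y = -9064.32
-142.4 x + 363.6 y = -4510.98
Solving the 2×2 system: x ≈ -41.6, y ≈ -28.7 km.

(-41.6, -28.7)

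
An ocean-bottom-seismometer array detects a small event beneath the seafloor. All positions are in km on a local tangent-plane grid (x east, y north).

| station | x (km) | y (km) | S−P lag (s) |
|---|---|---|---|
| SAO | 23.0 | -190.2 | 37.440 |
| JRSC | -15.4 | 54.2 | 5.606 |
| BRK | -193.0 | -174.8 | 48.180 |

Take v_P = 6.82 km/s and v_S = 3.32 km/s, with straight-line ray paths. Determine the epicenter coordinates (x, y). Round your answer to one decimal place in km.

Distance from S−P lag: d = Δt · v_P v_S / (v_P − v_S) = Δt · (6.82·3.32)/(6.82−3.32) ≈ 6.4693·Δt.
So d_SAO = 242.21, d_JRSC = 36.27, d_BRK = 311.69 km.
Circle about each station: (x − 23.0)² + (y + 190.2)² = 242.21²; (x + 15.4)² + (y − 54.2)² = 36.27²; (x + 193.0)² + (y + 174.8)² = 311.69².
Subtracting the SAO equation from the JRSC and BRK equations removes the quadratic terms:
-76.8 x + 488.8 y = 23819.93
-432.0 x + 30.8 y = -7385.97
Solving the 2×2 system: x ≈ 20.8, y ≈ 52.0 km.
Check against SAO (with the unrounded x, y): √((x − 23.0)²+(y + 190.2)²) = 242.21 ≈ 242.21 km. ✓

20.8 km east, 52.0 km north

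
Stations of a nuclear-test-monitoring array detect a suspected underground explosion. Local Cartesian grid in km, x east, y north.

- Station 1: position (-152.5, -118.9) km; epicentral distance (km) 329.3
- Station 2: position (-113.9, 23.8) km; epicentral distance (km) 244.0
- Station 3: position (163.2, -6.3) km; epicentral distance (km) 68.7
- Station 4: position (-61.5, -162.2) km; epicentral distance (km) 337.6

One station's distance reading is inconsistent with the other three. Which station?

Solve using three stations at a time. Using Station 1, Station 2, Station 3 (subtract circle equations pairwise → linear system) gives (x, y) ≈ (128.4, 53.0).
Distances from that point to each station vs reported:
  Station 1: calculated 329.3 vs reported 329.3 → residual 0.0 km
  Station 2: calculated 244.0 vs reported 244.0 → residual 0.0 km
  Station 3: calculated 68.8 vs reported 68.7 → residual 0.1 km
  Station 4: calculated 287.0 vs reported 337.6 → residual 50.6 km
Station 1, Station 2, Station 3 are mutually consistent (residuals ≈ 0); Station 4 is off by 50.6 km.

Station 4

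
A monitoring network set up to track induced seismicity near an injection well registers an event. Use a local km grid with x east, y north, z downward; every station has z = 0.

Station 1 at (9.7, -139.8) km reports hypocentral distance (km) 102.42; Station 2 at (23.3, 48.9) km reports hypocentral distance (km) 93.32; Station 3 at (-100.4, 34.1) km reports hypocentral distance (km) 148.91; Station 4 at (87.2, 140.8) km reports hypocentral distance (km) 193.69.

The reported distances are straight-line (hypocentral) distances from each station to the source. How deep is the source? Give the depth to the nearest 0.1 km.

Each station gives a sphere (x−x_i)² + (y−y_i)² + z² = d_i² (stations at z=0).
Subtracting the Station 1 sphere from Station 2 and Station 3: z² cancels, leaving linear equations in x and y:
27.2 x + 377.4 y = -14922.80
-220.2 x + 347.8 y = -20079.49
Solving: x ≈ 25.797, y ≈ -41.400 km (keep extra digits for the depth step; rounded: 25.8, -41.4).
Then from the Station 1 sphere: z² = 102.42² − (x − 9.7)² − (y + 139.8)² with x = 25.797, y = -41.400, so z ≈ 23.413 ≈ 23.4 km.

z ≈ 23.4 km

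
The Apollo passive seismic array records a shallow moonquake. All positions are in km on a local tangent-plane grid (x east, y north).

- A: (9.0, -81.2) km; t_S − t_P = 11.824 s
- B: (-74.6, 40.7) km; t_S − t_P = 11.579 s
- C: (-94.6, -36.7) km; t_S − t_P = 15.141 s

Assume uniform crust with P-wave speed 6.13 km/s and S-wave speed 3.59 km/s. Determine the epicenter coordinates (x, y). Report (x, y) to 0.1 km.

x ≈ 23.6 km, y ≈ 20.2 km

Distance from S−P lag: d = Δt · v_P v_S / (v_P − v_S) = Δt · (6.13·3.59)/(6.13−3.59) ≈ 8.6641·Δt.
So d_A = 102.44, d_B = 100.32, d_C = 131.18 km.
Circle about each station: (x − 9.0)² + (y + 81.2)² = 102.44²; (x + 74.6)² + (y − 40.7)² = 100.32²; (x + 94.6)² + (y + 36.7)² = 131.18².
Subtracting the A equation from the B and C equations removes the quadratic terms:
-167.2 x + 243.8 y = 977.06
-207.2 x + 89.0 y = -3092.63
Solving the 2×2 system: x ≈ 23.6, y ≈ 20.2 km.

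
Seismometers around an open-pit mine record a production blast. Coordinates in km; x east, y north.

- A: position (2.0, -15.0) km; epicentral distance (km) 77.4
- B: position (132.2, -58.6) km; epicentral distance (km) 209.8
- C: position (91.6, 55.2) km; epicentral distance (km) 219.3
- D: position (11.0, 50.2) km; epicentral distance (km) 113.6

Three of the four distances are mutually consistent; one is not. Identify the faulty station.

Solve using three stations at a time. Using A, B, D (subtract circle equations pairwise → linear system) gives (x, y) ≈ (-74.7, -24.2).
Distances from that point to each station vs reported:
  A: calculated 77.3 vs reported 77.4 → residual 0.1 km
  B: calculated 209.7 vs reported 209.8 → residual 0.1 km
  C: calculated 184.3 vs reported 219.3 → residual 35.0 km
  D: calculated 113.5 vs reported 113.6 → residual 0.1 km
A, B, D are mutually consistent (residuals ≈ 0); C is off by 35.0 km.

C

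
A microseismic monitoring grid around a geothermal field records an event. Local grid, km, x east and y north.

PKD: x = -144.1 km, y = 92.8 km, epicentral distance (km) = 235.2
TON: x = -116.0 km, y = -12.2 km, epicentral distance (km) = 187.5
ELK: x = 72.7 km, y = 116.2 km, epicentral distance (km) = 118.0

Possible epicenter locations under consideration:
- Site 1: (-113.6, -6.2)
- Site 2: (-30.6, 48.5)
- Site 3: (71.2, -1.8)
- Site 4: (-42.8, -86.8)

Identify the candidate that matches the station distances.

Site 3

For each candidate, compare |candidate − station| to the reported distance:
Site 1: residuals PKD 131.6, TON 181.0, ELK 104.9 → max 181.0 km
Site 2: residuals PKD 113.4, TON 82.7, ELK 5.5 → max 113.4 km
Site 3: residuals PKD 0.0, TON 0.0, ELK 0.0 → max 0.0 km
Site 4: residuals PKD 29.0, TON 83.0, ELK 115.6 → max 115.6 km
Only Site 3 has all residuals ≈ 0.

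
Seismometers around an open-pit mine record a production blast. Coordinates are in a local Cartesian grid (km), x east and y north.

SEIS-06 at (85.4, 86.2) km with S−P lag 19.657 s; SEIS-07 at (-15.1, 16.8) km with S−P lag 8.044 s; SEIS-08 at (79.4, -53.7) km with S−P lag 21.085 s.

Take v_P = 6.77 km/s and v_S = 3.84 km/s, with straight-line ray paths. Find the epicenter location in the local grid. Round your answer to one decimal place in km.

Distance from S−P lag: d = Δt · v_P v_S / (v_P − v_S) = Δt · (6.77·3.84)/(6.77−3.84) ≈ 8.8726·Δt.
So d_SEIS-06 = 174.41, d_SEIS-07 = 71.37, d_SEIS-08 = 187.08 km.
Circle about each station: (x − 85.4)² + (y − 86.2)² = 174.41²; (x + 15.1)² + (y − 16.8)² = 71.37²; (x − 79.4)² + (y + 53.7)² = 187.08².
Subtracting pairs of circle equations eliminates x²+y² and gives linear equations (the radical axes):
-201.0 x − 138.8 y = 11111.82
-12.0 x − 279.8 y = -10115.63
Solving the 2×2 system: x ≈ -82.7, y ≈ 39.7 km.

(-82.7, 39.7)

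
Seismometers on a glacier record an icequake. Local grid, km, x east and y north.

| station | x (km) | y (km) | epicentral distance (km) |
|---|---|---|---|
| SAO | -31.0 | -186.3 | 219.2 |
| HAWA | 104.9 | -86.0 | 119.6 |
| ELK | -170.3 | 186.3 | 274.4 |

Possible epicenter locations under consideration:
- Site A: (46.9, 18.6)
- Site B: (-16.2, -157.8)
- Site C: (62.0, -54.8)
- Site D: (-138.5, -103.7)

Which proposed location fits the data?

For each candidate, compare |candidate − station| to the reported distance:
Site A: residuals SAO 0.0, HAWA 0.0, ELK 0.0 → max 0.0 km
Site B: residuals SAO 187.1, HAWA 21.2, ELK 102.6 → max 187.1 km
Site C: residuals SAO 58.1, HAWA 66.6, ELK 60.4 → max 66.6 km
Site D: residuals SAO 83.6, HAWA 124.4, ELK 17.3 → max 124.4 km
Only Site A has all residuals ≈ 0.

Site A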